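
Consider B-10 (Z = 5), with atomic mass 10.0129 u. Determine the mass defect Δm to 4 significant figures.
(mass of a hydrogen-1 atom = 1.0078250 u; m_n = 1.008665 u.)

Total constituent mass: 5 × 1.0078250 + 5 × 1.008665 = 10.0824500 u
Δm = 10.0824500 − 10.0129 = 0.0695500 u

0.06955 u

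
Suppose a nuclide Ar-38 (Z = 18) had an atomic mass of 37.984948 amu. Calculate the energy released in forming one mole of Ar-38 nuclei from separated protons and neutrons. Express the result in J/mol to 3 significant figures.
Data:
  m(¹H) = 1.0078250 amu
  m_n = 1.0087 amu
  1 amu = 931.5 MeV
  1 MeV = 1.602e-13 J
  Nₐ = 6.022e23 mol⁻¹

Total constituent mass: 18 × 1.0078250 + 20 × 1.0087 = 38.3148500 amu
Δm = 38.3148500 − 37.984948 = 0.3299020 amu
E_B = 0.3299020 × 931.5 = 307.304 MeV
Per nucleus in joules: 307.304 MeV × 1.602e-13 J/MeV = 4.9230e-11 J
Per mole: 4.9230e-11 J × 6.022e23 mol⁻¹ = 2.9646e+13 J/mol

2.96e+13 J/mol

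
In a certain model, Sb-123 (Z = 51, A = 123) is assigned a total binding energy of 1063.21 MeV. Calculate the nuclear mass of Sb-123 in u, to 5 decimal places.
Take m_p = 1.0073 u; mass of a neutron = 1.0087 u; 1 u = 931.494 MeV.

Mass defect = 1063.21 MeV / (931.494 MeV/u) = 1.1414030 u
Constituent mass = 51(1.0073) + 72(1.0087) = 123.9987 u
Nuclear mass = 123.9987 − 1.1414030 = 122.8572970 u ≈ 122.85730 u (to 5 decimal places)

122.85730 u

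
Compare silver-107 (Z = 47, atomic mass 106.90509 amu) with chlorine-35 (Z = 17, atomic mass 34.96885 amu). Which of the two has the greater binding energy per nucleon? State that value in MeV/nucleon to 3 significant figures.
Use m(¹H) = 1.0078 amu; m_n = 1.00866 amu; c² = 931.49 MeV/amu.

silver-107: Σm = 47(1.0078) + 60(1.00866) = 107.88620 amu; Δm = 0.98111 amu; E_B = 913.89 MeV; E_B/A = 8.541 MeV
chlorine-35: Σm = 17(1.0078) + 18(1.00866) = 35.28848 amu; Δm = 0.31963 amu; E_B = 297.73 MeV; E_B/A = 8.507 MeV
silver-107 has the higher binding energy per nucleon, so it is the more tightly bound nucleus.

silver-107; 8.54 MeV/nucleon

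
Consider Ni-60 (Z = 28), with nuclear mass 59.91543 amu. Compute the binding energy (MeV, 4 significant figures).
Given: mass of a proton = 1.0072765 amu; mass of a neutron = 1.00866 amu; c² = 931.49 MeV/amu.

Mass of separated nucleons = 28(1.0072765) + 32(1.00866) = 28.2037420 + 32.27712 = 60.4808620 amu
Δm = 60.4808620 − 59.91543 = 0.5654320 amu
E_B = 0.5654320 × 931.49 = 526.694 MeV

526.7 MeV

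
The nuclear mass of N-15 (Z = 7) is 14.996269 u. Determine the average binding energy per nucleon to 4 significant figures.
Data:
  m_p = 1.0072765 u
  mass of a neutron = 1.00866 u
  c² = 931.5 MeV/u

7.697 MeV/nucleon

Σm = 7·m_p + 8·m_n = 7.0509355 + 8.06928 = 15.1202155 u
Mass defect Δm = 15.1202155 − 14.996269 = 0.1239465 u
E_B = 0.1239465 × 931.5 = 115.456 MeV
Dividing by A = 15 gives 7.697 MeV per nucleon.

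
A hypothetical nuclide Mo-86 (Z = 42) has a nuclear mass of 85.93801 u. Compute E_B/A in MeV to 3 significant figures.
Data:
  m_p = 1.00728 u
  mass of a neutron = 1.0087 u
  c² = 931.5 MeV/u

With 42 protons and 44 neutrons (A = 86):
Mass of separated nucleons = 42(1.00728) + 44(1.0087) = 42.30576 + 44.3828 = 86.68856 u
Mass defect Δm = 86.68856 − 85.93801 = 0.75055 u
Binding energy = Δm·c² = 0.75055 × 931.5 MeV/u = 699.137 MeV
BE/A = 699.137 MeV / 86 = 8.130 MeV/nucleon

8.13 MeV/nucleon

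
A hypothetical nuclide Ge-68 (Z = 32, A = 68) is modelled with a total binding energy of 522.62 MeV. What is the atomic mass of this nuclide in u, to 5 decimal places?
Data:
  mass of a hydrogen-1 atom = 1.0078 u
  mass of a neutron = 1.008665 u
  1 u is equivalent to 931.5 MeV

68.00049 u

Mass defect = 522.62 MeV / (931.5 MeV/u) = 0.5610521 u
Constituent mass = 32(1.0078) + 36(1.008665) = 68.561540 u
Atomic mass = 68.561540 − 0.5610521 = 68.0004879 u ≈ 68.00049 u (to 5 decimal places)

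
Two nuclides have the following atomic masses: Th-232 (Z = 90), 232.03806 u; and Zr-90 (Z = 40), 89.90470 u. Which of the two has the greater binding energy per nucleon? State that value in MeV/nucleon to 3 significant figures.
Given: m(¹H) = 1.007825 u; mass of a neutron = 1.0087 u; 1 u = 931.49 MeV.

Zr-90; 8.73 MeV/nucleon

Th-232: Σm = 90(1.007825) + 142(1.0087) = 233.939650 u; Δm = 1.901590 u; E_B = 1771.312 MeV; E_B/A = 7.63497 MeV
Zr-90: Σm = 40(1.007825) + 50(1.0087) = 90.748000 u; Δm = 0.843300 u; E_B = 785.53 MeV; E_B/A = 8.728 MeV
Zr-90 has the higher binding energy per nucleon, so it is the more tightly bound nucleus.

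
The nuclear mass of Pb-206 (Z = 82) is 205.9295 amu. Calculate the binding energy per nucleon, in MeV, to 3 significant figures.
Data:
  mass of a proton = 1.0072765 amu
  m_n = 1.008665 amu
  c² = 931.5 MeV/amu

7.88 MeV/nucleon

Σm = 82·m_p + 124·m_n = 82.5966730 + 125.074460 = 207.6711330 amu
The mass defect is 207.6711330 − 205.9295 = 1.7416330 amu.
E_B = 1.7416330 × 931.5 = 1622.33 MeV
BE/A = 1622.33 MeV / 206 = 7.875 MeV/nucleon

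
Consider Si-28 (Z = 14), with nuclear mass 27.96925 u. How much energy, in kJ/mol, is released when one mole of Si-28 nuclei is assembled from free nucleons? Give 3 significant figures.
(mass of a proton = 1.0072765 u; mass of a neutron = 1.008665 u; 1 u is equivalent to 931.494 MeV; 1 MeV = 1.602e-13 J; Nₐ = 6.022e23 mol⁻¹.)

2.28e+10 kJ/mol

Z = 14, so N = A − Z = 28 − 14 = 14.
Σm = 14·m_p + 14·m_n = 14.1018710 + 14.121310 = 28.2231810 u
Δm = 28.2231810 − 27.96925 = 0.2539310 u
Binding energy = Δm·c² = 0.2539310 × 931.494 MeV/u = 236.535 MeV
Per nucleus in joules: 236.535 MeV × 1.602e-13 J/MeV = 3.7893e-11 J
Per mole: 3.7893e-11 J × 6.022e23 mol⁻¹ = 2.2819e+13 J/mol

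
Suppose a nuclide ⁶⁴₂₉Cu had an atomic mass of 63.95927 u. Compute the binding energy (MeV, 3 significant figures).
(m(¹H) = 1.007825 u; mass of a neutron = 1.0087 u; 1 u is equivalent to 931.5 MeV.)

The nucleus contains 29 protons and 64 − 29 = 35 neutrons.
Total constituent mass: 29 × 1.007825 + 35 × 1.0087 = 64.531425 u
Δm = 64.531425 − 63.95927 = 0.572155 u
Converting to energy: 0.572155 u × 931.5 MeV/u = 532.962 MeV

533 MeV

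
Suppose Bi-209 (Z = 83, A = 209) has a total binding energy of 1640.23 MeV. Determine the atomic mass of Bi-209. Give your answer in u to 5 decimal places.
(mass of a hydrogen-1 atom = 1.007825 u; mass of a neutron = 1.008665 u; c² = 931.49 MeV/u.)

208.98040 u

Mass defect = 1640.23 MeV / (931.49 MeV/u) = 1.7608670 u
Constituent mass = 83(1.007825) + 126(1.008665) = 210.741265 u
Atomic mass = 210.741265 − 1.7608670 = 208.9803980 u ≈ 208.98040 u (to 5 decimal places)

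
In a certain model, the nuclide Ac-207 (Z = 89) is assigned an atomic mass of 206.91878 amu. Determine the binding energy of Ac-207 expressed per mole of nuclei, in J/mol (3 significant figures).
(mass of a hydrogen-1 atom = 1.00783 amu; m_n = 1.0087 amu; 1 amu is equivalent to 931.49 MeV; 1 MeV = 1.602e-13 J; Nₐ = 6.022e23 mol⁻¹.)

The nucleus contains 89 protons and 207 − 89 = 118 neutrons.
Mass of separated nucleons = 89(1.00783) + 118(1.0087) = 89.69687 + 119.0266 = 208.72347 amu
Mass defect Δm = 208.72347 − 206.91878 = 1.80469 amu
E_B = 1.80469 × 931.49 = 1681.05 MeV
Per nucleus in joules: 1681.05 MeV × 1.602e-13 J/MeV = 2.6930e-10 J
Per mole: 2.6930e-10 J × 6.022e23 mol⁻¹ = 1.6217e+14 J/mol

1.62e+14 J/mol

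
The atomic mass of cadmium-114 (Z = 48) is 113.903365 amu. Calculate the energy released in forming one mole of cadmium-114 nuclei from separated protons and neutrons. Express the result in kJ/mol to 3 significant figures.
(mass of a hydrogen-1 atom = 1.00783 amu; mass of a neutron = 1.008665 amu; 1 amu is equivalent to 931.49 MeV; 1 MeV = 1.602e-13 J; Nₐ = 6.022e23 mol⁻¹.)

9.38e+10 kJ/mol

With 48 protons and 66 neutrons (A = 114):
Total constituent mass: 48 × 1.00783 + 66 × 1.008665 = 114.947730 amu
The mass defect is 114.947730 − 113.903365 = 1.044365 amu.
Binding energy = Δm·c² = 1.044365 × 931.49 MeV/amu = 972.816 MeV
Per nucleus in joules: 972.816 MeV × 1.602e-13 J/MeV = 1.55845e-10 J
Per mole: 1.55845e-10 J × 6.022e23 mol⁻¹ = 9.38499e+13 J/mol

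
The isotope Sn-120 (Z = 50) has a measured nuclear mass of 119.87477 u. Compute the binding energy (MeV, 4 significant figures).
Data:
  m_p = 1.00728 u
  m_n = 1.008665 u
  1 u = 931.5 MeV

1021 MeV

Mass of separated nucleons = 50(1.00728) + 70(1.008665) = 50.36400 + 70.606550 = 120.970550 u
The mass defect is 120.970550 − 119.87477 = 1.095780 u.
Converting to energy: 1.095780 u × 931.5 MeV/u = 1020.72 MeV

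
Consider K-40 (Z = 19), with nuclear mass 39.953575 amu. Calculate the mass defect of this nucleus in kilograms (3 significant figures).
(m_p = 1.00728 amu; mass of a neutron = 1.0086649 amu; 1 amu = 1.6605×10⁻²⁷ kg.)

Mass of separated nucleons = 19(1.00728) + 21(1.0086649) = 19.13832 + 21.1819629 = 40.3202829 amu
The mass defect is 40.3202829 − 39.953575 = 0.3667079 amu.
In SI units: 0.3667079 amu × 1.6605×10⁻²⁷ kg/amu = 6.0892e-28 kg

6.09e-28 kg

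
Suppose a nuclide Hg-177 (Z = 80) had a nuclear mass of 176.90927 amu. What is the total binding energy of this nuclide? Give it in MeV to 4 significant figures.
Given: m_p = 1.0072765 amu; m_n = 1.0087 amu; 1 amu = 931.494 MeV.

Z = 80, so N = A − Z = 177 − 80 = 97.
Σm = 80·m_p + 97·m_n = 80.5821200 + 97.8439 = 178.4260200 amu
Δm = 178.4260200 − 176.90927 = 1.5167500 amu
E_B = 1.5167500 × 931.494 = 1412.84 MeV

1413 MeV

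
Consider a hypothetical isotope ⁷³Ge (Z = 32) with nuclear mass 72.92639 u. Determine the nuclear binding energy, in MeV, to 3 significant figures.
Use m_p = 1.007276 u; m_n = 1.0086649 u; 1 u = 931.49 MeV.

Z = 32, so N = A − Z = 73 − 32 = 41.
Total constituent mass: 32 × 1.007276 + 41 × 1.0086649 = 73.5880929 u
The mass defect is 73.5880929 − 72.92639 = 0.6617029 u.
Converting to energy: 0.6617029 u × 931.49 MeV/u = 616.370 MeV

616 MeV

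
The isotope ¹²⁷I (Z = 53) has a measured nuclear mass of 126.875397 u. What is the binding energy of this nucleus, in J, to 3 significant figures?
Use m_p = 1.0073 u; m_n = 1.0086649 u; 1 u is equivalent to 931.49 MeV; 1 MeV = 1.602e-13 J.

1.72e-10 J

Σm = 53·m_p + 74·m_n = 53.3869 + 74.6412026 = 128.0281026 u
Mass defect Δm = 128.0281026 − 126.875397 = 1.1527056 u
Binding energy = Δm·c² = 1.1527056 × 931.49 MeV/u = 1073.73 MeV
In joules: 1073.73 MeV × 1.602e-13 J/MeV = 1.7201e-10 J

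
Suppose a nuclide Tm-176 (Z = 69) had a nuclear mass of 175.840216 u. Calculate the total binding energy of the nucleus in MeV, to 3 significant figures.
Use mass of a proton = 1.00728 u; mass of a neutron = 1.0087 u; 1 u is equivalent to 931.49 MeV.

1480 MeV

Total constituent mass: 69 × 1.00728 + 107 × 1.0087 = 177.43322 u
Mass defect Δm = 177.43322 − 175.840216 = 1.593004 u
Converting to energy: 1.593004 u × 931.49 MeV/u = 1483.87 MeV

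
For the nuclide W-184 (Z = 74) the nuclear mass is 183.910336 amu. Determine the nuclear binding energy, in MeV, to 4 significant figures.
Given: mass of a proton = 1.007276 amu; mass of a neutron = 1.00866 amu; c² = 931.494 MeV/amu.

The nucleus contains 74 protons and 184 − 74 = 110 neutrons.
Total constituent mass: 74 × 1.007276 + 110 × 1.00866 = 185.491024 amu
Δm = 185.491024 − 183.910336 = 1.580688 amu
Binding energy = Δm·c² = 1.580688 × 931.494 MeV/amu = 1472.40 MeV

1472 MeV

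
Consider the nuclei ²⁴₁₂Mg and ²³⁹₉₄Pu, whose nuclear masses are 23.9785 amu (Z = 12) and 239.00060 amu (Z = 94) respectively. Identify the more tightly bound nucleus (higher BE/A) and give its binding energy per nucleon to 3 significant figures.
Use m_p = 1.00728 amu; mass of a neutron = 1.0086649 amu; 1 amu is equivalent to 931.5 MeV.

²⁴₁₂Mg; 8.26 MeV/nucleon

²⁴₁₂Mg: Σm = 12(1.00728) + 12(1.0086649) = 24.1913388 amu; Δm = 0.2128388 amu; E_B = 198.26 MeV; E_B/A = 8.261 MeV
²³⁹₉₄Pu: Σm = 94(1.00728) + 145(1.0086649) = 240.9407305 amu; Δm = 1.9401305 amu; E_B = 1807.2 MeV; E_B/A = 7.562 MeV
²⁴₁₂Mg has the higher binding energy per nucleon, so it is the more tightly bound nucleus.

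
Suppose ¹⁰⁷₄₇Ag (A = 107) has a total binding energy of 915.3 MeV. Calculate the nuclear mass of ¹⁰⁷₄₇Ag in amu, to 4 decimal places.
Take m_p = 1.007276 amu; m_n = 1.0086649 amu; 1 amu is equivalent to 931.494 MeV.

Mass defect = 915.3 MeV / (931.494 MeV/amu) = 0.982615 amu
Constituent mass = 47(1.007276) + 60(1.0086649) = 107.8618660 amu
Nuclear mass = 107.8618660 − 0.982615 = 106.8792510 amu ≈ 106.8793 amu (to 4 decimal places)

106.8793 amu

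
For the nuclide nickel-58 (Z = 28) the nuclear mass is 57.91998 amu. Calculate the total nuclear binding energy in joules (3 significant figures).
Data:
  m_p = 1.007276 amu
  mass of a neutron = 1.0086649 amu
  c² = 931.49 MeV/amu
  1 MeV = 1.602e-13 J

With 28 protons and 30 neutrons (A = 58):
Total constituent mass: 28 × 1.007276 + 30 × 1.0086649 = 58.4636750 amu
The mass defect is 58.4636750 − 57.91998 = 0.5436950 amu.
E_B = 0.5436950 × 931.49 = 506.446 MeV
In joules: 506.446 MeV × 1.602e-13 J/MeV = 8.1133e-11 J

8.11e-11 J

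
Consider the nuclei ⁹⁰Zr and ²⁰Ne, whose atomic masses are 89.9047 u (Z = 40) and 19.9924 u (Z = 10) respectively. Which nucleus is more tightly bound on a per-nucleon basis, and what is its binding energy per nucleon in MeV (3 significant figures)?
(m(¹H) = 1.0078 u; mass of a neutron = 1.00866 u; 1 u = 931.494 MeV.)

⁹⁰Zr: Σm = 40(1.0078) + 50(1.00866) = 90.74500 u; Δm = 0.84030 u; E_B = 782.73 MeV; E_B/A = 8.697 MeV
²⁰Ne: Σm = 10(1.0078) + 10(1.00866) = 20.16460 u; Δm = 0.17220 u; E_B = 160.40 MeV; E_B/A = 8.020 MeV
⁹⁰Zr has the higher binding energy per nucleon, so it is the more tightly bound nucleus.

⁹⁰Zr; 8.70 MeV/nucleon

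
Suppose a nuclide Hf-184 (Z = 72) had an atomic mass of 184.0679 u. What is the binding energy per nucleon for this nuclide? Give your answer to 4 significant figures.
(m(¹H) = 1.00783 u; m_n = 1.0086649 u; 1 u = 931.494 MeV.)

Σm = 72·m(¹H) + 112·m_n = 72.56376 + 112.9704688 = 185.5342288 u
The mass defect is 185.5342288 − 184.0679 = 1.4663288 u.
E_B = 1.4663288 × 931.494 = 1365.88 MeV
Dividing by A = 184 gives 7.423 MeV per nucleon.

7.423 MeV/nucleon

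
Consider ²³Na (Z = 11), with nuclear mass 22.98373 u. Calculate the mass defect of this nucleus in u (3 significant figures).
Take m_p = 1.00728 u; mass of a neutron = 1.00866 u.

With 11 protons and 12 neutrons (A = 23):
Total constituent mass: 11 × 1.00728 + 12 × 1.00866 = 23.18400 u
Mass defect Δm = 23.18400 − 22.98373 = 0.20027 u

0.200 u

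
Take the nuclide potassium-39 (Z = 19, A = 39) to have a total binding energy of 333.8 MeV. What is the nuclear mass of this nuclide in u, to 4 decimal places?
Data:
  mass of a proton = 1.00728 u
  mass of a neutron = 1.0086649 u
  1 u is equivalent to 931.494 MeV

Mass defect = 333.8 MeV / (931.494 MeV/u) = 0.358349 u
Constituent mass = 19(1.00728) + 20(1.0086649) = 39.3116180 u
Nuclear mass = 39.3116180 − 0.358349 = 38.9532690 u ≈ 38.9533 u (to 4 decimal places)

38.9533 u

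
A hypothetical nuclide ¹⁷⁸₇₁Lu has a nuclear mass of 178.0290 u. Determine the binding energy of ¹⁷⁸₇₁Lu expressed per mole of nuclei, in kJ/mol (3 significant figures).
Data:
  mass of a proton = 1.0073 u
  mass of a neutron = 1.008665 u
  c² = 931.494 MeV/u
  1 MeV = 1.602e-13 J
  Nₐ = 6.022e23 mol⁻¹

1.27e+11 kJ/mol

With 71 protons and 107 neutrons (A = 178):
Total constituent mass: 71 × 1.0073 + 107 × 1.008665 = 179.445455 u
Δm = 179.445455 − 178.0290 = 1.416455 u
Converting to energy: 1.416455 u × 931.494 MeV/u = 1319.42 MeV
Per nucleus in joules: 1319.42 MeV × 1.602e-13 J/MeV = 2.1137e-10 J
Per mole: 2.1137e-10 J × 6.022e23 mol⁻¹ = 1.2729e+14 J/mol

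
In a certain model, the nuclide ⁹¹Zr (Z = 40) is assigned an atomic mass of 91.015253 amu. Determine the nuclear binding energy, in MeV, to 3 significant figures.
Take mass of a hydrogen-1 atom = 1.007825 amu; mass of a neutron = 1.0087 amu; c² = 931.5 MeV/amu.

691 MeV

Total constituent mass: 40 × 1.007825 + 51 × 1.0087 = 91.756700 amu
Δm = 91.756700 − 91.015253 = 0.741447 amu
Converting to energy: 0.741447 amu × 931.5 MeV/amu = 690.658 MeV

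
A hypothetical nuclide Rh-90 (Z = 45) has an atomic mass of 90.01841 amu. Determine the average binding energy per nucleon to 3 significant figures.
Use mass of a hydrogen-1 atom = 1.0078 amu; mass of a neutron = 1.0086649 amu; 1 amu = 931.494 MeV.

Σm = 45·m(¹H) + 45·m_n = 45.3510 + 45.3899205 = 90.7409205 amu
Δm = 90.7409205 − 90.01841 = 0.7225105 amu
E_B = 0.7225105 × 931.494 = 673.014 MeV
BE/A = 673.014 MeV / 90 = 7.478 MeV/nucleon

7.48 MeV/nucleon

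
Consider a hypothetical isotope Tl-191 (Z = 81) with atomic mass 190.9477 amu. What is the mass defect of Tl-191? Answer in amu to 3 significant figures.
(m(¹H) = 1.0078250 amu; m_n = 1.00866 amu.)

1.64 amu

Σm = 81·m(¹H) + 110·m_n = 81.6338250 + 110.95260 = 192.5864250 amu
Mass defect Δm = 192.5864250 − 190.9477 = 1.6387250 amu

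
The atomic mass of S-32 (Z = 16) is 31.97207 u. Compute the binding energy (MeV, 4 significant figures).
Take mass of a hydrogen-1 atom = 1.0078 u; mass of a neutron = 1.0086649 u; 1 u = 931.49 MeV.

271.4 MeV

Z = 16, so N = A − Z = 32 − 16 = 16.
Σm = 16·m(¹H) + 16·m_n = 16.1248 + 16.1386384 = 32.2634384 u
Mass defect Δm = 32.2634384 − 31.97207 = 0.2913684 u
Converting to energy: 0.2913684 u × 931.49 MeV/u = 271.407 MeV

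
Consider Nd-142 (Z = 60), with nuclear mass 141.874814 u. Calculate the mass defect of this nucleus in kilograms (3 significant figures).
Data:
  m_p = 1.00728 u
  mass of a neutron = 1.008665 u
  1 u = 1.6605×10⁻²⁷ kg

The nucleus contains 60 protons and 142 − 60 = 82 neutrons.
Total constituent mass: 60 × 1.00728 + 82 × 1.008665 = 143.147330 u
Δm = 143.147330 − 141.874814 = 1.272516 u
In SI units: 1.272516 u × 1.6605×10⁻²⁷ kg/u = 2.1130e-27 kg

2.11e-27 kg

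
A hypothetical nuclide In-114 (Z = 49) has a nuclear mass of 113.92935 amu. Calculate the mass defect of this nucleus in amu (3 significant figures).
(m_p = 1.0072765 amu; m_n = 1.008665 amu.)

Z = 49, so N = A − Z = 114 − 49 = 65.
Mass of separated nucleons = 49(1.0072765) + 65(1.008665) = 49.3565485 + 65.563225 = 114.9197735 amu
Mass defect Δm = 114.9197735 − 113.92935 = 0.9904235 amu

0.990 amu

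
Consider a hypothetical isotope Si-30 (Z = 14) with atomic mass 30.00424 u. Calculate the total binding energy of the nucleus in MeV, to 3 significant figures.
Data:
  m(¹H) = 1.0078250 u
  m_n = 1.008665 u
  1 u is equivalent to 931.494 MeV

227 MeV

Z = 14, so N = A − Z = 30 − 14 = 16.
Mass of separated nucleons = 14(1.0078250) + 16(1.008665) = 14.1095500 + 16.138640 = 30.2481900 u
Δm = 30.2481900 − 30.00424 = 0.2439500 u
Converting to energy: 0.2439500 u × 931.494 MeV/u = 227.238 MeV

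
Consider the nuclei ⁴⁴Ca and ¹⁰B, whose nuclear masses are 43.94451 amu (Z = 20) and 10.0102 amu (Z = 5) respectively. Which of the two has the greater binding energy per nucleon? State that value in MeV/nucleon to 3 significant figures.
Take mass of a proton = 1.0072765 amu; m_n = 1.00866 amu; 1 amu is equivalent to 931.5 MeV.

⁴⁴Ca: Σm = 20(1.0072765) + 24(1.00866) = 44.3533700 amu; Δm = 0.4088600 amu; E_B = 380.85 MeV; E_B/A = 8.656 MeV
¹⁰B: Σm = 5(1.0072765) + 5(1.00866) = 10.0796825 amu; Δm = 0.0694825 amu; E_B = 64.723 MeV; E_B/A = 6.472 MeV
⁴⁴Ca has the higher binding energy per nucleon, so it is the more tightly bound nucleus.

⁴⁴Ca; 8.66 MeV/nucleon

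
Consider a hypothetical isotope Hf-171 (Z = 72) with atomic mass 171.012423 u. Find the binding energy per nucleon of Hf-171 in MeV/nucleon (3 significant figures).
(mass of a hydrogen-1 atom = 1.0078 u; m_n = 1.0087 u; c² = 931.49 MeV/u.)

Σm = 72·m(¹H) + 99·m_n = 72.5616 + 99.8613 = 172.4229 u
The mass defect is 172.4229 − 171.012423 = 1.410477 u.
Binding energy = Δm·c² = 1.410477 × 931.49 MeV/u = 1313.85 MeV
BE/A = 1313.85 MeV / 171 = 7.683 MeV/nucleon

7.68 MeV/nucleon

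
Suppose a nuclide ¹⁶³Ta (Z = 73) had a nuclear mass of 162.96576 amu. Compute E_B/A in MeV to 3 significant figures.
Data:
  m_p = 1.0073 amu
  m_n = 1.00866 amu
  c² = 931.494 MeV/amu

With 73 protons and 90 neutrons (A = 163):
Total constituent mass: 73 × 1.0073 + 90 × 1.00866 = 164.31230 amu
Mass defect Δm = 164.31230 − 162.96576 = 1.34654 amu
Converting to energy: 1.34654 amu × 931.494 MeV/amu = 1254.29 MeV
Dividing by A = 163 gives 7.695 MeV per nucleon.

7.70 MeV/nucleon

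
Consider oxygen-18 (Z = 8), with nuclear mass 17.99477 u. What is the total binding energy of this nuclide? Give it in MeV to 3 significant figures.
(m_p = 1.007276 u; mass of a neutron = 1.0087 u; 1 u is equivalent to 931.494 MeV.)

The nucleus contains 8 protons and 18 − 8 = 10 neutrons.
Total constituent mass: 8 × 1.007276 + 10 × 1.0087 = 18.145208 u
Δm = 18.145208 − 17.99477 = 0.150438 u
Binding energy = Δm·c² = 0.150438 × 931.494 MeV/u = 140.132 MeV

140 MeV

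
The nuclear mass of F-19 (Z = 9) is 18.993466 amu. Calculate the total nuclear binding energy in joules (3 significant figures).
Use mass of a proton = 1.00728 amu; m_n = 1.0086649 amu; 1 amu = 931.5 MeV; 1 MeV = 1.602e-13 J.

With 9 protons and 10 neutrons (A = 19):
Mass of separated nucleons = 9(1.00728) + 10(1.0086649) = 9.06552 + 10.0866490 = 19.1521690 amu
The mass defect is 19.1521690 − 18.993466 = 0.1587030 amu.
Binding energy = Δm·c² = 0.1587030 × 931.5 MeV/amu = 147.832 MeV
In joules: 147.832 MeV × 1.602e-13 J/MeV = 2.3683e-11 J

2.37e-11 J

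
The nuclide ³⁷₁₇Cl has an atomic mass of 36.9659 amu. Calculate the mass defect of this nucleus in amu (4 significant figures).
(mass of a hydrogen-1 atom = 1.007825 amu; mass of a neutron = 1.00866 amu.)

Z = 17, so N = A − Z = 37 − 17 = 20.
Σm = 17·m(¹H) + 20·m_n = 17.133025 + 20.17320 = 37.306225 amu
Mass defect Δm = 37.306225 − 36.9659 = 0.340325 amu

0.3403 amu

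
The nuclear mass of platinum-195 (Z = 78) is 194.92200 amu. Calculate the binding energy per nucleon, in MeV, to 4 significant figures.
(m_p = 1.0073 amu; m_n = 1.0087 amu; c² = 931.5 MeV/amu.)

Z = 78, so N = A − Z = 195 − 78 = 117.
Total constituent mass: 78 × 1.0073 + 117 × 1.0087 = 196.5873 amu
The mass defect is 196.5873 − 194.92200 = 1.66530 amu.
Binding energy = Δm·c² = 1.66530 × 931.5 MeV/amu = 1551.23 MeV
BE/A = 1551.23 MeV / 195 = 7.955 MeV/nucleon

7.955 MeV/nucleon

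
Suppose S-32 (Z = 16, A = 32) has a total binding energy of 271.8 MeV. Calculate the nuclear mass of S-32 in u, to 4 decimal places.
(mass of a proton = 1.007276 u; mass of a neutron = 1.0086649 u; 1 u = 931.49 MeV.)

Mass defect = 271.8 MeV / (931.49 MeV/u) = 0.291791 u
Constituent mass = 16(1.007276) + 16(1.0086649) = 32.2550544 u
Nuclear mass = 32.2550544 − 0.291791 = 31.9632634 u ≈ 31.9633 u (to 4 decimal places)

31.9633 u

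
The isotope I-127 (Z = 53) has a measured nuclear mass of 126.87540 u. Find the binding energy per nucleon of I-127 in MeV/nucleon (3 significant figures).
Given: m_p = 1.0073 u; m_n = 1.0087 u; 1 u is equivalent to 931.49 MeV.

8.47 MeV/nucleon

Z = 53, so N = A − Z = 127 − 53 = 74.
Total constituent mass: 53 × 1.0073 + 74 × 1.0087 = 128.0307 u
Mass defect Δm = 128.0307 − 126.87540 = 1.15530 u
E_B = 1.15530 × 931.49 = 1076.15 MeV
Dividing by A = 127 gives 8.474 MeV per nucleon.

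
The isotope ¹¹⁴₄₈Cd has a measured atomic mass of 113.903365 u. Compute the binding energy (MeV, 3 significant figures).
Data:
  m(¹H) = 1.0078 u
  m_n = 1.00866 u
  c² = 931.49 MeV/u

971 MeV

Mass of separated nucleons = 48(1.0078) + 66(1.00866) = 48.3744 + 66.57156 = 114.94596 u
Mass defect Δm = 114.94596 − 113.903365 = 1.042595 u
Binding energy = Δm·c² = 1.042595 × 931.49 MeV/u = 971.167 MeV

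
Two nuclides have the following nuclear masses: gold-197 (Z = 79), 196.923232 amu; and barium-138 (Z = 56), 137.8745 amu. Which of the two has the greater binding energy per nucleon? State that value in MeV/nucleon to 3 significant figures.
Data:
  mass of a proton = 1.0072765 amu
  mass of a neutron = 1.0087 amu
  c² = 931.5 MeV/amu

barium-138; 8.41 MeV/nucleon

gold-197: Σm = 79(1.0072765) + 118(1.0087) = 198.6014435 amu; Δm = 1.6782115 amu; E_B = 1563.25 MeV; E_B/A = 7.935 MeV
barium-138: Σm = 56(1.0072765) + 82(1.0087) = 139.1208840 amu; Δm = 1.2463840 amu; E_B = 1161.0 MeV; E_B/A = 8.413 MeV
barium-138 has the higher binding energy per nucleon, so it is the more tightly bound nucleus.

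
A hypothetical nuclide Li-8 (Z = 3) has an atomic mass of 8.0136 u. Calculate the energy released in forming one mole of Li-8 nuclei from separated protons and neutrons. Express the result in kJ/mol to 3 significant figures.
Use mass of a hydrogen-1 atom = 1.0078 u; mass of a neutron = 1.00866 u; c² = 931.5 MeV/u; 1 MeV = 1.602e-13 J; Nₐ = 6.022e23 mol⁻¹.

Z = 3, so N = A − Z = 8 − 3 = 5.
Total constituent mass: 3 × 1.0078 + 5 × 1.00866 = 8.06670 u
The mass defect is 8.06670 − 8.0136 = 0.05310 u.
Converting to energy: 0.05310 u × 931.5 MeV/u = 49.4627 MeV
Per nucleus in joules: 49.4627 MeV × 1.602e-13 J/MeV = 7.9239e-12 J
Per mole: 7.9239e-12 J × 6.022e23 mol⁻¹ = 4.7718e+12 J/mol

4.77e+09 kJ/mol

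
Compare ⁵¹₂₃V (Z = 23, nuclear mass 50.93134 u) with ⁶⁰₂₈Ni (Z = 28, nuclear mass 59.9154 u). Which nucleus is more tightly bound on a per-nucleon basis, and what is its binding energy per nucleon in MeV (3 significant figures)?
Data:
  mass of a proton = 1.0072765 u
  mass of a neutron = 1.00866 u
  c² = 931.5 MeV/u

⁵¹₂₃V: Σm = 23(1.0072765) + 28(1.00866) = 51.4098395 u; Δm = 0.4784995 u; E_B = 445.72 MeV; E_B/A = 8.740 MeV
⁶⁰₂₈Ni: Σm = 28(1.0072765) + 32(1.00866) = 60.4808620 u; Δm = 0.5654620 u; E_B = 526.73 MeV; E_B/A = 8.779 MeV
⁶⁰₂₈Ni has the higher binding energy per nucleon, so it is the more tightly bound nucleus.

⁶⁰₂₈Ni; 8.78 MeV/nucleon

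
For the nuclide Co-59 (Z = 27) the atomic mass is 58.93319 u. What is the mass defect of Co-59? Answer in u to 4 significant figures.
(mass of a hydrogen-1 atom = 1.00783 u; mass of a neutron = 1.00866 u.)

0.5553 u

Total constituent mass: 27 × 1.00783 + 32 × 1.00866 = 59.48853 u
The mass defect is 59.48853 − 58.93319 = 0.55534 u.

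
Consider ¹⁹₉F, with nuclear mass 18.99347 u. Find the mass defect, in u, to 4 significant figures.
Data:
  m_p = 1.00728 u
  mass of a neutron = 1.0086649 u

Mass of separated nucleons = 9(1.00728) + 10(1.0086649) = 9.06552 + 10.0866490 = 19.1521690 u
The mass defect is 19.1521690 − 18.99347 = 0.1586990 u.

0.1587 u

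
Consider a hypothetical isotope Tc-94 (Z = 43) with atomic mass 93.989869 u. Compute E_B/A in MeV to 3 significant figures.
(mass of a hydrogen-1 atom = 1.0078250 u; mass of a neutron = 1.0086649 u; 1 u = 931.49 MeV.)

7.81 MeV/nucleon

Total constituent mass: 43 × 1.0078250 + 51 × 1.0086649 = 94.7783849 u
The mass defect is 94.7783849 − 93.989869 = 0.7885159 u.
Converting to energy: 0.7885159 u × 931.49 MeV/u = 734.495 MeV
BE/A = 734.495 MeV / 94 = 7.814 MeV/nucleon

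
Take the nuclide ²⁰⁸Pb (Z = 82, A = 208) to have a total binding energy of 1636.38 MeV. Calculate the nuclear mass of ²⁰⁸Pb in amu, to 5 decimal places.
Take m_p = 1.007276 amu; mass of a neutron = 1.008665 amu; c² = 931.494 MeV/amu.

Mass defect = 1636.38 MeV / (931.494 MeV/amu) = 1.7567263 amu
Constituent mass = 82(1.007276) + 126(1.008665) = 209.688422 amu
Nuclear mass = 209.688422 − 1.7567263 = 207.9316957 amu ≈ 207.93170 amu (to 5 decimal places)

207.93170 amu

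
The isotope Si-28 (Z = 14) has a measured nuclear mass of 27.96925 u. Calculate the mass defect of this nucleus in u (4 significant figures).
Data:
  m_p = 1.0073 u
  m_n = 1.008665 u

0.2543 u

Total constituent mass: 14 × 1.0073 + 14 × 1.008665 = 28.223510 u
Mass defect Δm = 28.223510 − 27.96925 = 0.254260 u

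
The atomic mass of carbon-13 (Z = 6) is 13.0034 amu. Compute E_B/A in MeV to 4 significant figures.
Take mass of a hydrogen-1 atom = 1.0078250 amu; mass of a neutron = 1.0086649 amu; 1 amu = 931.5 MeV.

7.467 MeV/nucleon

Total constituent mass: 6 × 1.0078250 + 7 × 1.0086649 = 13.1076043 amu
Mass defect Δm = 13.1076043 − 13.0034 = 0.1042043 amu
Converting to energy: 0.1042043 amu × 931.5 MeV/amu = 97.0663 MeV
Per nucleon: 97.0663 / 13 = 7.467 MeV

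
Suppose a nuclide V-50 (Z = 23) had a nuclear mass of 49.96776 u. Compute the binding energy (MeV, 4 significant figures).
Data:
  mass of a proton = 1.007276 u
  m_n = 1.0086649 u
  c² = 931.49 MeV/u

The nucleus contains 23 protons and 50 − 23 = 27 neutrons.
Total constituent mass: 23 × 1.007276 + 27 × 1.0086649 = 50.4013003 u
Δm = 50.4013003 − 49.96776 = 0.4335403 u
Converting to energy: 0.4335403 u × 931.49 MeV/u = 403.838 MeV

403.8 MeV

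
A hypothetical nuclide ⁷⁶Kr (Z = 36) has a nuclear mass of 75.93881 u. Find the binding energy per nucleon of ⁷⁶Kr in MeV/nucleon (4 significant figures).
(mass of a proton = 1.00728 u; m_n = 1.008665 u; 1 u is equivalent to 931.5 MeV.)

Mass of separated nucleons = 36(1.00728) + 40(1.008665) = 36.26208 + 40.346600 = 76.608680 u
The mass defect is 76.608680 − 75.93881 = 0.669870 u.
Converting to energy: 0.669870 u × 931.5 MeV/u = 623.984 MeV
Dividing by A = 76 gives 8.210 MeV per nucleon.

8.210 MeV/nucleon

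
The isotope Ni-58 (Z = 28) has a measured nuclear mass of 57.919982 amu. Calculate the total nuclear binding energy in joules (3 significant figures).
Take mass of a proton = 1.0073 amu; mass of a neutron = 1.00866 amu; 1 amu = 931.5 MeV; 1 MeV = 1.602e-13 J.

With 28 protons and 30 neutrons (A = 58):
Σm = 28·m_p + 30·m_n = 28.2044 + 30.25980 = 58.46420 amu
Δm = 58.46420 − 57.919982 = 0.544218 amu
E_B = 0.544218 × 931.5 = 506.939 MeV
In joules: 506.939 MeV × 1.602e-13 J/MeV = 8.1212e-11 J

8.12e-11 J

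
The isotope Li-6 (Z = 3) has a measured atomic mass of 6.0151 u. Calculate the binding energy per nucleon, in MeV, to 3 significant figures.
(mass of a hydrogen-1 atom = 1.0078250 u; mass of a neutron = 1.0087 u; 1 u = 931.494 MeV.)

With 3 protons and 3 neutrons (A = 6):
Total constituent mass: 3 × 1.0078250 + 3 × 1.0087 = 6.0495750 u
The mass defect is 6.0495750 − 6.0151 = 0.0344750 u.
Converting to energy: 0.0344750 u × 931.494 MeV/u = 32.1133 MeV
Dividing by A = 6 gives 5.352 MeV per nucleon.

5.35 MeV/nucleon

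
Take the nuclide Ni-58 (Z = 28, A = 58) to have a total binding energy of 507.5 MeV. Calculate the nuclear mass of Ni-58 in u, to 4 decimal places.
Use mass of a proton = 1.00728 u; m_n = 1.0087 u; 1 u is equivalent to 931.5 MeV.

57.9200 u

Mass defect = 507.5 MeV / (931.5 MeV/u) = 0.544820 u
Constituent mass = 28(1.00728) + 30(1.0087) = 58.46484 u
Nuclear mass = 58.46484 − 0.544820 = 57.920020 u ≈ 57.9200 u (to 4 decimal places)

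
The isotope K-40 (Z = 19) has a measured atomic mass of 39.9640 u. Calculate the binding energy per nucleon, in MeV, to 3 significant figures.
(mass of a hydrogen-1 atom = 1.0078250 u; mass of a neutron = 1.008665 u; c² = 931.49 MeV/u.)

With 19 protons and 21 neutrons (A = 40):
Σm = 19·m(¹H) + 21·m_n = 19.1486750 + 21.181965 = 40.3306400 u
The mass defect is 40.3306400 − 39.9640 = 0.3666400 u.
E_B = 0.3666400 × 931.49 = 341.521 MeV
Dividing by A = 40 gives 8.538 MeV per nucleon.

8.54 MeV/nucleon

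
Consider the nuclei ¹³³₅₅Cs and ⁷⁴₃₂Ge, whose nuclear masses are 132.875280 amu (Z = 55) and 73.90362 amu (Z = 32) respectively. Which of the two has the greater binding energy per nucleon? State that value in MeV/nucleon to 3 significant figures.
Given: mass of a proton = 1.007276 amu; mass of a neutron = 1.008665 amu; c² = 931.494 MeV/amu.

¹³³₅₅Cs: Σm = 55(1.007276) + 78(1.008665) = 134.076050 amu; Δm = 1.200770 amu; E_B = 1118.5 MeV; E_B/A = 8.410 MeV
⁷⁴₃₂Ge: Σm = 32(1.007276) + 42(1.008665) = 74.596762 amu; Δm = 0.693142 amu; E_B = 645.66 MeV; E_B/A = 8.725 MeV
⁷⁴₃₂Ge has the higher binding energy per nucleon, so it is the more tightly bound nucleus.

⁷⁴₃₂Ge; 8.73 MeV/nucleon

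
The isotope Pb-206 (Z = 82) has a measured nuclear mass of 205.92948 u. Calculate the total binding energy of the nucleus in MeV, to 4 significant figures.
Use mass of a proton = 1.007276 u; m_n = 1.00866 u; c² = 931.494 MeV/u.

The nucleus contains 82 protons and 206 − 82 = 124 neutrons.
Σm = 82·m_p + 124·m_n = 82.596632 + 125.07384 = 207.670472 u
Mass defect Δm = 207.670472 − 205.92948 = 1.740992 u
E_B = 1.740992 × 931.494 = 1621.72 MeV

1622 MeV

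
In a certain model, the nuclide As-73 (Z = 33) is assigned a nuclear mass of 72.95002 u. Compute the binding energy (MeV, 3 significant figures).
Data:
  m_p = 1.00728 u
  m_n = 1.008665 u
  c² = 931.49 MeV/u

593 MeV

Σm = 33·m_p + 40·m_n = 33.24024 + 40.346600 = 73.586840 u
The mass defect is 73.586840 − 72.95002 = 0.636820 u.
Binding energy = Δm·c² = 0.636820 × 931.49 MeV/u = 593.191 MeV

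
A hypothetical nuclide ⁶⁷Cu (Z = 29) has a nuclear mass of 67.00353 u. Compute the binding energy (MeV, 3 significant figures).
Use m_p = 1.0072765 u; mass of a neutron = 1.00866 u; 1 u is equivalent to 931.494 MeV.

500 MeV

Mass of separated nucleons = 29(1.0072765) + 38(1.00866) = 29.2110185 + 38.32908 = 67.5400985 u
Mass defect Δm = 67.5400985 − 67.00353 = 0.5365685 u
Converting to energy: 0.5365685 u × 931.494 MeV/u = 499.810 MeV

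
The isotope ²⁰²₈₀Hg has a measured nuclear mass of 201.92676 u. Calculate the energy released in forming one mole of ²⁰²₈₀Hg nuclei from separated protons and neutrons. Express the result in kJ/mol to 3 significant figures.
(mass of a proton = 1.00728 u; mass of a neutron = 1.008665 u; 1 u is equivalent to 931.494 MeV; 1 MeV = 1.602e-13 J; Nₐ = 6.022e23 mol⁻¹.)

1.54e+11 kJ/mol

The nucleus contains 80 protons and 202 − 80 = 122 neutrons.
Total constituent mass: 80 × 1.00728 + 122 × 1.008665 = 203.639530 u
Δm = 203.639530 − 201.92676 = 1.712770 u
Converting to energy: 1.712770 u × 931.494 MeV/u = 1595.43 MeV
Per nucleus in joules: 1595.43 MeV × 1.602e-13 J/MeV = 2.5559e-10 J
Per mole: 2.5559e-10 J × 6.022e23 mol⁻¹ = 1.5392e+14 J/mol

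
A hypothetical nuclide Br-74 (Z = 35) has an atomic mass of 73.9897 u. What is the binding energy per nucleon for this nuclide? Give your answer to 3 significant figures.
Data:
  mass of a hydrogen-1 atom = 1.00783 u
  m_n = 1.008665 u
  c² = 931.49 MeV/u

7.83 MeV/nucleon

The nucleus contains 35 protons and 74 − 35 = 39 neutrons.
Total constituent mass: 35 × 1.00783 + 39 × 1.008665 = 74.611985 u
Mass defect Δm = 74.611985 − 73.9897 = 0.622285 u
Converting to energy: 0.622285 u × 931.49 MeV/u = 579.652 MeV
BE/A = 579.652 MeV / 74 = 7.833 MeV/nucleon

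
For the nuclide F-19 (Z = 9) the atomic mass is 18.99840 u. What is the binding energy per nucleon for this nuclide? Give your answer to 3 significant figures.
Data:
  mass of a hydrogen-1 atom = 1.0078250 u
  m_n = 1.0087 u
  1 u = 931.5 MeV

Σm = 9·m(¹H) + 10·m_n = 9.0704250 + 10.0870 = 19.1574250 u
The mass defect is 19.1574250 − 18.99840 = 0.1590250 u.
Binding energy = Δm·c² = 0.1590250 × 931.5 MeV/u = 148.132 MeV
BE/A = 148.132 MeV / 19 = 7.796 MeV/nucleon

7.80 MeV/nucleon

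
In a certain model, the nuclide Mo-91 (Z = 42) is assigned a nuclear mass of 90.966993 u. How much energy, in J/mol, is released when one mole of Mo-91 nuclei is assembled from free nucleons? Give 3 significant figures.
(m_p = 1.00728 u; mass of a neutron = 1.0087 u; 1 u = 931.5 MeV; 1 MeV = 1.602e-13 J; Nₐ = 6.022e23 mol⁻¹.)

6.88e+13 J/mol

Z = 42, so N = A − Z = 91 − 42 = 49.
Σm = 42·m_p + 49·m_n = 42.30576 + 49.4263 = 91.73206 u
Mass defect Δm = 91.73206 − 90.966993 = 0.765067 u
Binding energy = Δm·c² = 0.765067 × 931.5 MeV/u = 712.660 MeV
Per nucleus in joules: 712.660 MeV × 1.602e-13 J/MeV = 1.1417e-10 J
Per mole: 1.1417e-10 J × 6.022e23 mol⁻¹ = 6.8753e+13 J/mol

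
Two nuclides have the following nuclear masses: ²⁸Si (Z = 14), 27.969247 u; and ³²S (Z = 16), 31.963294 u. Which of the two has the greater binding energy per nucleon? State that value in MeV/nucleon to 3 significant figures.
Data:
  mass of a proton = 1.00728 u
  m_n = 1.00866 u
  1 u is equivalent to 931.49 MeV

²⁸Si: Σm = 14(1.00728) + 14(1.00866) = 28.22316 u; Δm = 0.253913 u; E_B = 236.52 MeV; E_B/A = 8.447 MeV
³²S: Σm = 16(1.00728) + 16(1.00866) = 32.25504 u; Δm = 0.291746 u; E_B = 271.758 MeV; E_B/A = 8.492 MeV
³²S has the higher binding energy per nucleon, so it is the more tightly bound nucleus.

³²S; 8.49 MeV/nucleon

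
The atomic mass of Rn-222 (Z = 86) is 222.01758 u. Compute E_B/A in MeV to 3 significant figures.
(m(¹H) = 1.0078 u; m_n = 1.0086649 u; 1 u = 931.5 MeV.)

7.69 MeV/nucleon

The nucleus contains 86 protons and 222 − 86 = 136 neutrons.
Σm = 86·m(¹H) + 136·m_n = 86.6708 + 137.1784264 = 223.8492264 u
Mass defect Δm = 223.8492264 − 222.01758 = 1.8316464 u
Converting to energy: 1.8316464 u × 931.5 MeV/u = 1706.18 MeV
BE/A = 1706.18 MeV / 222 = 7.685 MeV/nucleon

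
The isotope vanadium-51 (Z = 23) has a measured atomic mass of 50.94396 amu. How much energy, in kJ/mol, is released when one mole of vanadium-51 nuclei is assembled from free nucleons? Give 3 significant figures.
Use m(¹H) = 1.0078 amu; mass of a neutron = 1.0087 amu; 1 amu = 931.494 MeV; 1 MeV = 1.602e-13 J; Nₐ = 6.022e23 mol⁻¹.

With 23 protons and 28 neutrons (A = 51):
Total constituent mass: 23 × 1.0078 + 28 × 1.0087 = 51.4230 amu
Δm = 51.4230 − 50.94396 = 0.47904 amu
Binding energy = Δm·c² = 0.47904 × 931.494 MeV/amu = 446.223 MeV
Per nucleus in joules: 446.223 MeV × 1.602e-13 J/MeV = 7.1485e-11 J
Per mole: 7.1485e-11 J × 6.022e23 mol⁻¹ = 4.3048e+13 J/mol

4.30e+10 kJ/mol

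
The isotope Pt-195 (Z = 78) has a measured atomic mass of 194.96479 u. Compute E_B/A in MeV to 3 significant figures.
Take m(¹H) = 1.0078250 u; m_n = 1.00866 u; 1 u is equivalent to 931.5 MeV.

Total constituent mass: 78 × 1.0078250 + 117 × 1.00866 = 196.6235700 u
The mass defect is 196.6235700 − 194.96479 = 1.6587800 u.
Binding energy = Δm·c² = 1.6587800 × 931.5 MeV/u = 1545.15 MeV
Dividing by A = 195 gives 7.924 MeV per nucleon.

7.92 MeV/nucleon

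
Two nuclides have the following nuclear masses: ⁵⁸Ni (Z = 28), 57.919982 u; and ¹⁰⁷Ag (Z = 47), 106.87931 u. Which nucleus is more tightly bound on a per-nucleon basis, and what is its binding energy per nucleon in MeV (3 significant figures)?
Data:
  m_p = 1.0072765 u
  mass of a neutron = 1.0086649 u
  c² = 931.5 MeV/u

⁵⁸Ni; 8.73 MeV/nucleon

⁵⁸Ni: Σm = 28(1.0072765) + 30(1.0086649) = 58.4636890 u; Δm = 0.5437070 u; E_B = 506.46 MeV; E_B/A = 8.732 MeV
¹⁰⁷Ag: Σm = 47(1.0072765) + 60(1.0086649) = 107.8618895 u; Δm = 0.9825795 u; E_B = 915.27 MeV; E_B/A = 8.554 MeV
⁵⁸Ni has the higher binding energy per nucleon, so it is the more tightly bound nucleus.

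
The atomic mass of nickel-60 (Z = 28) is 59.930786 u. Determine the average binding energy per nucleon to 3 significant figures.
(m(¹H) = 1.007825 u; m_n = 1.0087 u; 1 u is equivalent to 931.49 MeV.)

8.80 MeV/nucleon

Σm = 28·m(¹H) + 32·m_n = 28.219100 + 32.2784 = 60.497500 u
The mass defect is 60.497500 − 59.930786 = 0.566714 u.
Binding energy = Δm·c² = 0.566714 × 931.49 MeV/u = 527.888 MeV
Dividing by A = 60 gives 8.798 MeV per nucleon.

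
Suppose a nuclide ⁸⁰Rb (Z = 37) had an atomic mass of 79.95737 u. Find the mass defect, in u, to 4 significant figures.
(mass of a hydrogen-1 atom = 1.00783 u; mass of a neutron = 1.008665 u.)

Mass of separated nucleons = 37(1.00783) + 43(1.008665) = 37.28971 + 43.372595 = 80.662305 u
The mass defect is 80.662305 − 79.95737 = 0.704935 u.

0.7049 u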